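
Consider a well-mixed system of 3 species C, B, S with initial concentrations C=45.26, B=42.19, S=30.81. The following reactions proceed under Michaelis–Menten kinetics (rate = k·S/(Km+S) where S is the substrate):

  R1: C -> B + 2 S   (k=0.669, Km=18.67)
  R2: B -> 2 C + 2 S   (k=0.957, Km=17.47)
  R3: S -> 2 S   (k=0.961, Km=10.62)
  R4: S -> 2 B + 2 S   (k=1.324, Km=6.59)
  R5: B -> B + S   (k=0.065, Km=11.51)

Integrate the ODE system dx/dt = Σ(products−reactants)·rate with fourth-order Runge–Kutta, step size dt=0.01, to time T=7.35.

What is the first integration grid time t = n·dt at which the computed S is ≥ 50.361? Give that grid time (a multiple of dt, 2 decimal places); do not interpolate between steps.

Threshold first reached at t = 4.55

RK4 with dt=0.01: 735 steps to T=7.35. Trajectory (selected grid times):
t=0.00: C=45.26 B=42.19 S=30.81
t=0.82: C=45.99 B=43.83 S=34.24
t=1.63: C=46.71 B=45.47 S=37.68
t=2.45: C=47.46 B=47.15 S=41.20
t=3.27: C=48.22 B=48.85 S=44.75
t=4.08: C=48.97 B=50.55 S=48.30
t=4.54: C=49.41 B=51.52 S=50.33
t=4.55: C=49.42 B=51.54 S=50.37
t=4.90: C=49.75 B=52.28 S=51.92
t=5.72: C=50.53 B=54.02 S=55.57
t=6.53: C=51.31 B=55.76 S=59.20
t=7.35: C=52.10 B=57.52 S=62.90
S(4.54)=50.327 < 50.361 but S(4.55)=50.371 ≥ 50.361, so the first grid time is t=4.55.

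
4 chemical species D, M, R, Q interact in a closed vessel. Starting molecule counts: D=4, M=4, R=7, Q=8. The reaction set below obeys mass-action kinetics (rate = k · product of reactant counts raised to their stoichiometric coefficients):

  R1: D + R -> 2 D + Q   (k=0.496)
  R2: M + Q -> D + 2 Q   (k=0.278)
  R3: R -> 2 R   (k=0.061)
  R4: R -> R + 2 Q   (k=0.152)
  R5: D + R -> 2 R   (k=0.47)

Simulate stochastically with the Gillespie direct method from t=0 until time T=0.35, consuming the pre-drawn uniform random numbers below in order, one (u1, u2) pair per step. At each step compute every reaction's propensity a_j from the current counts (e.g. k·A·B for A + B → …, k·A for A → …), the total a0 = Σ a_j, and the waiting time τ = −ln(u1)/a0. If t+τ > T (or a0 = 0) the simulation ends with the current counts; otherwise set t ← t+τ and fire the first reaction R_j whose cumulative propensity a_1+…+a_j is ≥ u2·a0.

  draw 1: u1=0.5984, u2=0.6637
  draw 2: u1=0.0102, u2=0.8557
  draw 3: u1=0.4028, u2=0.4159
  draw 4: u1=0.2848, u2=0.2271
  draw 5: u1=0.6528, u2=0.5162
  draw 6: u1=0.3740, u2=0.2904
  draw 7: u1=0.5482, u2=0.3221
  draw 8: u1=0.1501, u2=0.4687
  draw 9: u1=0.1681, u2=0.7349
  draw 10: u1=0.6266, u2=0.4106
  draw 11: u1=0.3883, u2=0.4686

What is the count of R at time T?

R at T = 6

t=0.000: D=4 M=4 R=7 Q=8
Draw 1: a1=13.888, a2=8.896, a3=0.427, a4=1.064, a5=13.160, a0=37.435; τ=−ln(0.5984)/37.435=0.014 → t=0.014; u2·a0=0.6637·37.435=24.846; a1+…+a4=24.275 < 24.846 ≤ a1+…+a5=37.435 → R5 fires; D=3 M=4 R=8 Q=8
Draw 2: a1=11.904, a2=8.896, a3=0.488, a4=1.216, a5=11.280, a0=33.784; τ=−ln(0.0102)/33.784=0.136 → t=0.149; u2·a0=0.8557·33.784=28.909; a1+…+a4=22.504 < 28.909 ≤ a1+…+a5=33.784 → R5 fires; D=2 M=4 R=9 Q=8
Draw 3: a1=8.928, a2=8.896, a3=0.549, a4=1.368, a5=8.460, a0=28.201; τ=−ln(0.4028)/28.201=0.032 → t=0.182; u2·a0=0.4159·28.201=11.729; a1=8.928 < 11.729 ≤ a1+a2=17.824 → R2 fires; D=3 M=3 R=9 Q=9
Draw 4: a1=13.392, a2=7.506, a3=0.549, a4=1.368, a5=12.690, a0=35.505; τ=−ln(0.2848)/35.505=0.035 → t=0.217; u2·a0=0.2271·35.505=8.063 ≤ a1=13.392 → R1 fires; D=4 M=3 R=8 Q=10
Draw 5: a1=15.872, a2=8.340, a3=0.488, a4=1.216, a5=15.040, a0=40.956; τ=−ln(0.6528)/40.956=0.010 → t=0.227; u2·a0=0.5162·40.956=21.141; a1=15.872 < 21.141 ≤ a1+a2=24.212 → R2 fires; D=5 M=2 R=8 Q=11
Draw 6: a1=19.840, a2=6.116, a3=0.488, a4=1.216, a5=18.800, a0=46.460; τ=−ln(0.3740)/46.460=0.021 → t=0.249; u2·a0=0.2904·46.460=13.492 ≤ a1=19.840 → R1 fires; D=6 M=2 R=7 Q=12
Draw 7: a1=20.832, a2=6.672, a3=0.427, a4=1.064, a5=19.740, a0=48.735; τ=−ln(0.5482)/48.735=0.012 → t=0.261; u2·a0=0.3221·48.735=15.698 ≤ a1=20.832 → R1 fires; D=7 M=2 R=6 Q=13
Draw 8: a1=20.832, a2=7.228, a3=0.366, a4=0.912, a5=19.740, a0=49.078; τ=−ln(0.1501)/49.078=0.039 → t=0.300; u2·a0=0.4687·49.078=23.003; a1=20.832 < 23.003 ≤ a1+a2=28.060 → R2 fires; D=8 M=1 R=6 Q=14
Draw 9: a1=23.808, a2=3.892, a3=0.366, a4=0.912, a5=22.560, a0=51.538; τ=−ln(0.1681)/51.538=0.035 → t=0.334; u2·a0=0.7349·51.538=37.875; a1+…+a4=28.978 < 37.875 ≤ a1+…+a5=51.538 → R5 fires; D=7 M=1 R=7 Q=14
Draw 10: a1=24.304, a2=3.892, a3=0.427, a4=1.064, a5=23.030, a0=52.717; τ=−ln(0.6266)/52.717=0.009 → t=0.343; u2·a0=0.4106·52.717=21.646 ≤ a1=24.304 → R1 fires; D=8 M=1 R=6 Q=15
Draw 11: a1=23.808, a2=4.170, a3=0.366, a4=0.912, a5=22.560, a0=51.816; τ=−ln(0.3883)/51.816=0.018 → t=0.361 > T=0.35: stop.
Read off R at T=0.35: 6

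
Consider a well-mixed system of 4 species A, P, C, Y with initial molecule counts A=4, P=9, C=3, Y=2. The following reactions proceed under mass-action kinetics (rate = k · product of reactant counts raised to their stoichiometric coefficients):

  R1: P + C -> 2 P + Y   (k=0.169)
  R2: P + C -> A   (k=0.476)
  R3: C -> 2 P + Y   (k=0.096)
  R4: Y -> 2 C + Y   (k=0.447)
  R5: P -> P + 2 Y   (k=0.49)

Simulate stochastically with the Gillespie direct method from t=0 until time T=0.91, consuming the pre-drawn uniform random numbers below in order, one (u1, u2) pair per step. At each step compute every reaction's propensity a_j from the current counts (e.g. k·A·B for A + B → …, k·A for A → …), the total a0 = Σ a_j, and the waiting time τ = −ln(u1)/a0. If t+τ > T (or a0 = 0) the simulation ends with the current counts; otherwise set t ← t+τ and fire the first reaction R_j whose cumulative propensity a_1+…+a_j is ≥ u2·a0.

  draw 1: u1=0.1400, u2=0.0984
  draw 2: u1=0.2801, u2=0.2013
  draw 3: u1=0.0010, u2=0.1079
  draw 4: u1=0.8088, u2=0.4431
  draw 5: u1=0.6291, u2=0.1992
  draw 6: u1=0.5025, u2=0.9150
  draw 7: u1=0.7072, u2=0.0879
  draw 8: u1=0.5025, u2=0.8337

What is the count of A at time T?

A at T = 5

t=0.000: A=4 P=9 C=3 Y=2
Draw 1: a1=4.563, a2=12.852, a3=0.288, a4=0.894, a5=4.410, a0=23.007; τ=−ln(0.1400)/23.007=0.085 → t=0.085; u2·a0=0.0984·23.007=2.264 ≤ a1=4.563 → R1 fires; A=4 P=10 C=2 Y=3
Draw 2: a1=3.380, a2=9.520, a3=0.192, a4=1.341, a5=4.900, a0=19.333; τ=−ln(0.2801)/19.333=0.066 → t=0.151; u2·a0=0.2013·19.333=3.892; a1=3.380 < 3.892 ≤ a1+a2=12.900 → R2 fires; A=5 P=9 C=1 Y=3
Draw 3: a1=1.521, a2=4.284, a3=0.096, a4=1.341, a5=4.410, a0=11.652; τ=−ln(0.0010)/11.652=0.593 → t=0.744; u2·a0=0.1079·11.652=1.257 ≤ a1=1.521 → R1 fires; A=5 P=10 C=0 Y=4
Draw 4: a1=0.000, a2=0.000, a3=0.000, a4=1.788, a5=4.900, a0=6.688; τ=−ln(0.8088)/6.688=0.032 → t=0.776; u2·a0=0.4431·6.688=2.963; a1+…+a4=1.788 < 2.963 ≤ a1+…+a5=6.688 → R5 fires; A=5 P=10 C=0 Y=6
Draw 5: a1=0.000, a2=0.000, a3=0.000, a4=2.682, a5=4.900, a0=7.582; τ=−ln(0.6291)/7.582=0.061 → t=0.837; u2·a0=0.1992·7.582=1.510; a1+…+a3=0.000 < 1.510 ≤ a1+…+a4=2.682 → R4 fires; A=5 P=10 C=2 Y=6
Draw 6: a1=3.380, a2=9.520, a3=0.192, a4=2.682, a5=4.900, a0=20.674; τ=−ln(0.5025)/20.674=0.033 → t=0.870; u2·a0=0.9150·20.674=18.917; a1+…+a4=15.774 < 18.917 ≤ a1+…+a5=20.674 → R5 fires; A=5 P=10 C=2 Y=8
Draw 7: a1=3.380, a2=9.520, a3=0.192, a4=3.576, a5=4.900, a0=21.568; τ=−ln(0.7072)/21.568=0.016 → t=0.886; u2·a0=0.0879·21.568=1.896 ≤ a1=3.380 → R1 fires; A=5 P=11 C=1 Y=9
Draw 8: a1=1.859, a2=5.236, a3=0.096, a4=4.023, a5=5.390, a0=16.604; τ=−ln(0.5025)/16.604=0.041 → t=0.928 > T=0.91: stop.
Read off A at T=0.91: 5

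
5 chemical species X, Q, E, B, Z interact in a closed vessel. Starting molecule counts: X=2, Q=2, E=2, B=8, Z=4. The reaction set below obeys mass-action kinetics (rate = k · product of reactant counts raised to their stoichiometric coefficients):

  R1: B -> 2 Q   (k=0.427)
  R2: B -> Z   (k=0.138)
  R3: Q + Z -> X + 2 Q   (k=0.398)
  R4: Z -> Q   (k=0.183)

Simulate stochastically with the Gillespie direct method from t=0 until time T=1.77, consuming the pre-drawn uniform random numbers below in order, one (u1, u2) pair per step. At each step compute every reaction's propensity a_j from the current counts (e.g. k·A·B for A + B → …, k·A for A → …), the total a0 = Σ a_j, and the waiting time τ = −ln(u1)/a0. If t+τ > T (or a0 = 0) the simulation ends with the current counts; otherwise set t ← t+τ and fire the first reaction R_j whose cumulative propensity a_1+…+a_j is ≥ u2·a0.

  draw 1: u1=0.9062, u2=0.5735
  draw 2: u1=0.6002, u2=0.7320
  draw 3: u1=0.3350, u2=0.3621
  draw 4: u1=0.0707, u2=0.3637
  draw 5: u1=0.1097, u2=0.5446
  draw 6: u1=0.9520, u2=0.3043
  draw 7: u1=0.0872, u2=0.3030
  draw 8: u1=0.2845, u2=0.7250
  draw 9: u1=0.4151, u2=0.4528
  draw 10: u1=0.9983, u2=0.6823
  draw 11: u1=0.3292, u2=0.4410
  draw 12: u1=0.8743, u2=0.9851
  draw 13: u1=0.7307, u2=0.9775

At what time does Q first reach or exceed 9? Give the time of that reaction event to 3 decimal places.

t=0.000: X=2 Q=2 E=2 B=8 Z=4
Draw 1: a1=3.416, a2=1.104, a3=3.184, a4=0.732, a0=8.436; τ=−ln(0.9062)/8.436=0.012 → t=0.012; u2·a0=0.5735·8.436=4.838; a1+a2=4.520 < 4.838 ≤ a1+…+a3=7.704 → R3 fires; X=3 Q=3 E=2 B=8 Z=3
Draw 2: a1=3.416, a2=1.104, a3=3.582, a4=0.549, a0=8.651; τ=−ln(0.6002)/8.651=0.059 → t=0.071; u2·a0=0.7320·8.651=6.333; a1+a2=4.520 < 6.333 ≤ a1+…+a3=8.102 → R3 fires; X=4 Q=4 E=2 B=8 Z=2
Draw 3: a1=3.416, a2=1.104, a3=3.184, a4=0.366, a0=8.070; τ=−ln(0.3350)/8.070=0.136 → t=0.206; u2·a0=0.3621·8.070=2.922 ≤ a1=3.416 → R1 fires; X=4 Q=6 E=2 B=7 Z=2
Draw 4: a1=2.989, a2=0.966, a3=4.776, a4=0.366, a0=9.097; τ=−ln(0.0707)/9.097=0.291 → t=0.497; u2·a0=0.3637·9.097=3.309; a1=2.989 < 3.309 ≤ a1+a2=3.955 → R2 fires; X=4 Q=6 E=2 B=6 Z=3
Draw 5: a1=2.562, a2=0.828, a3=7.164, a4=0.549, a0=11.103; τ=−ln(0.1097)/11.103=0.199 → t=0.696; u2·a0=0.5446·11.103=6.047; a1+a2=3.390 < 6.047 ≤ a1+…+a3=10.554 → R3 fires; X=5 Q=7 E=2 B=6 Z=2
Draw 6: a1=2.562, a2=0.828, a3=5.572, a4=0.366, a0=9.328; τ=−ln(0.9520)/9.328=0.005 → t=0.702; u2·a0=0.3043·9.328=2.839; a1=2.562 < 2.839 ≤ a1+a2=3.390 → R2 fires; X=5 Q=7 E=2 B=5 Z=3
Draw 7: a1=2.135, a2=0.690, a3=8.358, a4=0.549, a0=11.732; τ=−ln(0.0872)/11.732=0.208 → t=0.910; u2·a0=0.3030·11.732=3.555; a1+a2=2.825 < 3.555 ≤ a1+…+a3=11.183 → R3 fires; X=6 Q=8 E=2 B=5 Z=2
Draw 8: a1=2.135, a2=0.690, a3=6.368, a4=0.366, a0=9.559; τ=−ln(0.2845)/9.559=0.132 → t=1.041; u2·a0=0.7250·9.559=6.930; a1+a2=2.825 < 6.930 ≤ a1+…+a3=9.193 → R3 fires; X=7 Q=9 E=2 B=5 Z=1
Draw 9: a1=2.135, a2=0.690, a3=3.582, a4=0.183, a0=6.590; τ=−ln(0.4151)/6.590=0.133 → t=1.175; u2·a0=0.4528·6.590=2.984; a1+a2=2.825 < 2.984 ≤ a1+…+a3=6.407 → R3 fires; X=8 Q=10 E=2 B=5 Z=0
Draw 10: a1=2.135, a2=0.690, a3=0.000, a4=0.000, a0=2.825; τ=−ln(0.9983)/2.825=0.001 → t=1.175; u2·a0=0.6823·2.825=1.927 ≤ a1=2.135 → R1 fires; X=8 Q=12 E=2 B=4 Z=0
Draw 11: a1=1.708, a2=0.552, a3=0.000, a4=0.000, a0=2.260; τ=−ln(0.3292)/2.260=0.492 → t=1.667; u2·a0=0.4410·2.260=0.997 ≤ a1=1.708 → R1 fires; X=8 Q=14 E=2 B=3 Z=0
Draw 12: a1=1.281, a2=0.414, a3=0.000, a4=0.000, a0=1.695; τ=−ln(0.8743)/1.695=0.079 → t=1.746; u2·a0=0.9851·1.695=1.670; a1=1.281 < 1.670 ≤ a1+a2=1.695 → R2 fires; X=8 Q=14 E=2 B=2 Z=1
Draw 13: a1=0.854, a2=0.276, a3=5.572, a4=0.183, a0=6.885; τ=−ln(0.7307)/6.885=0.046 → t=1.792 > T=1.77: stop.
Q first becomes ≥ 9 when it reaches 9 at the event at t=1.041.

Threshold first reached at t = 1.041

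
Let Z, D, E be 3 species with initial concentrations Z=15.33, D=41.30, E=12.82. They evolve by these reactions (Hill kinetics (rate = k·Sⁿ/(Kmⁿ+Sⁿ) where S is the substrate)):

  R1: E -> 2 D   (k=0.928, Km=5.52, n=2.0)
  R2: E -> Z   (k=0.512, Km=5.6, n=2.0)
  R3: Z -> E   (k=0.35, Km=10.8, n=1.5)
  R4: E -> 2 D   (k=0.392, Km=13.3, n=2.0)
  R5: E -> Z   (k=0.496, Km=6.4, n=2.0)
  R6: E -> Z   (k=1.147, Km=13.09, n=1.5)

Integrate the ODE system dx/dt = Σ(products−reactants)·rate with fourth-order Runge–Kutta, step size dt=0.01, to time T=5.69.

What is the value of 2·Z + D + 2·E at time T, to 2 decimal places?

Value at T = 97.60

Check how each reaction changes W = 2·Z + D + 2·E (weight of products minus weight of reactants):
R1: E -> 2 D: (1·2) − (2·1) = 2 − 2 = 0
R2: E -> Z: (2·1) − (2·1) = 2 − 2 = 0
R3: Z -> E: (2·1) − (2·1) = 2 − 2 = 0
R4: E -> 2 D: (1·2) − (2·1) = 2 − 2 = 0
R5: E -> Z: (2·1) − (2·1) = 2 − 2 = 0
R6: E -> Z: (2·1) − (2·1) = 2 − 2 = 0
Every reaction leaves W unchanged, so W is conserved and no simulation is needed: W(T) = W(0) = 2·15.33 + 41.30 + 2·12.82 = 97.60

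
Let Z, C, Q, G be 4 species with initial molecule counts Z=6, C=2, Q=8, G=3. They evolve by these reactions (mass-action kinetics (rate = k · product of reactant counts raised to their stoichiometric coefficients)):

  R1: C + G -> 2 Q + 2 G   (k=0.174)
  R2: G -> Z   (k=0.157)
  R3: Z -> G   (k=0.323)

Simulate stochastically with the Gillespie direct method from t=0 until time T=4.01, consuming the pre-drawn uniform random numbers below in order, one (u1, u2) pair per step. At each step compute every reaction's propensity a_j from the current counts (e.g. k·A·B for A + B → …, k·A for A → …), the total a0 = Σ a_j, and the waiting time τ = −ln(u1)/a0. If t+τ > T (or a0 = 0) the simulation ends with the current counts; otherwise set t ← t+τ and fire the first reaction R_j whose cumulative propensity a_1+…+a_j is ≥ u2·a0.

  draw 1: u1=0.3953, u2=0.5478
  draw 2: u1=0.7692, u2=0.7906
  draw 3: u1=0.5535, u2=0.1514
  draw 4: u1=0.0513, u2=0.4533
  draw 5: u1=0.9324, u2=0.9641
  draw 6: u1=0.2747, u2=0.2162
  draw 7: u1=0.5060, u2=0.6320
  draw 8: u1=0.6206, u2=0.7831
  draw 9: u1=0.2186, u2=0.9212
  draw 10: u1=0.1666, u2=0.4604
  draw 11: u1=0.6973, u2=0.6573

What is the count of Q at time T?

Q at T = 12

t=0.000: Z=6 C=2 Q=8 G=3
Draw 1: a1=1.044, a2=0.471, a3=1.938, a0=3.453; τ=−ln(0.3953)/3.453=0.269 → t=0.269; u2·a0=0.5478·3.453=1.892; a1+a2=1.515 < 1.892 ≤ a1+…+a3=3.453 → R3 fires; Z=5 C=2 Q=8 G=4
Draw 2: a1=1.392, a2=0.628, a3=1.615, a0=3.635; τ=−ln(0.7692)/3.635=0.072 → t=0.341; u2·a0=0.7906·3.635=2.874; a1+a2=2.020 < 2.874 ≤ a1+…+a3=3.635 → R3 fires; Z=4 C=2 Q=8 G=5
Draw 3: a1=1.740, a2=0.785, a3=1.292, a0=3.817; τ=−ln(0.5535)/3.817=0.155 → t=0.496; u2·a0=0.1514·3.817=0.578 ≤ a1=1.740 → R1 fires; Z=4 C=1 Q=10 G=6
Draw 4: a1=1.044, a2=0.942, a3=1.292, a0=3.278; τ=−ln(0.0513)/3.278=0.906 → t=1.402; u2·a0=0.4533·3.278=1.486; a1=1.044 < 1.486 ≤ a1+a2=1.986 → R2 fires; Z=5 C=1 Q=10 G=5
Draw 5: a1=0.870, a2=0.785, a3=1.615, a0=3.270; τ=−ln(0.9324)/3.270=0.021 → t=1.423; u2·a0=0.9641·3.270=3.153; a1+a2=1.655 < 3.153 ≤ a1+…+a3=3.270 → R3 fires; Z=4 C=1 Q=10 G=6
Draw 6: a1=1.044, a2=0.942, a3=1.292, a0=3.278; τ=−ln(0.2747)/3.278=0.394 → t=1.818; u2·a0=0.2162·3.278=0.709 ≤ a1=1.044 → R1 fires; Z=4 C=0 Q=12 G=7
Draw 7: a1=0.000, a2=1.099, a3=1.292, a0=2.391; τ=−ln(0.5060)/2.391=0.285 → t=2.102; u2·a0=0.6320·2.391=1.511; a1+a2=1.099 < 1.511 ≤ a1+…+a3=2.391 → R3 fires; Z=3 C=0 Q=12 G=8
Draw 8: a1=0.000, a2=1.256, a3=0.969, a0=2.225; τ=−ln(0.6206)/2.225=0.214 → t=2.317; u2·a0=0.7831·2.225=1.742; a1+a2=1.256 < 1.742 ≤ a1+…+a3=2.225 → R3 fires; Z=2 C=0 Q=12 G=9
Draw 9: a1=0.000, a2=1.413, a3=0.646, a0=2.059; τ=−ln(0.2186)/2.059=0.738 → t=3.055; u2·a0=0.9212·2.059=1.897; a1+a2=1.413 < 1.897 ≤ a1+…+a3=2.059 → R3 fires; Z=1 C=0 Q=12 G=10
Draw 10: a1=0.000, a2=1.570, a3=0.323, a0=1.893; τ=−ln(0.1666)/1.893=0.947 → t=4.002; u2·a0=0.4604·1.893=0.872; a1=0.000 < 0.872 ≤ a1+a2=1.570 → R2 fires; Z=2 C=0 Q=12 G=9
Draw 11: a1=0.000, a2=1.413, a3=0.646, a0=2.059; τ=−ln(0.6973)/2.059=0.175 → t=4.177 > T=4.01: stop.
Read off Q at T=4.01: 12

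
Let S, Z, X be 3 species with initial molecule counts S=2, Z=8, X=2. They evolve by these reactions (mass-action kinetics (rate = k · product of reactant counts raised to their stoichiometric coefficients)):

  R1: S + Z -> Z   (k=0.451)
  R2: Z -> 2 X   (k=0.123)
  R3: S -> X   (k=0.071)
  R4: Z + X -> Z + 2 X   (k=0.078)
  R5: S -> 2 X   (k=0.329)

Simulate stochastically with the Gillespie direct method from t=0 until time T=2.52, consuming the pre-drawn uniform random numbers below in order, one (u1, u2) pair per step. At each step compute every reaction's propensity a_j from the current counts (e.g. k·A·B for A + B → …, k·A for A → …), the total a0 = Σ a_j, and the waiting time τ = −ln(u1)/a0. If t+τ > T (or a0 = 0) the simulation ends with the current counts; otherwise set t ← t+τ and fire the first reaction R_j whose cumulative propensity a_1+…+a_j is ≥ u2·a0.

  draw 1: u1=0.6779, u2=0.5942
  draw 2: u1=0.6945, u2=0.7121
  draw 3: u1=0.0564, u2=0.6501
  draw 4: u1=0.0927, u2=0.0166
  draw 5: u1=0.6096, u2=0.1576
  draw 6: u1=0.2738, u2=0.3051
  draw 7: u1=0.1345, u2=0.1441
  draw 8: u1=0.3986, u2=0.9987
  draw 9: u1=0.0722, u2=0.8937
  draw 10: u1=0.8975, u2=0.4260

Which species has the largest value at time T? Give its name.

Dominant species at T: X

t=0.000: S=2 Z=8 X=2
Draw 1: a1=7.216, a2=0.984, a3=0.142, a4=1.248, a5=0.658, a0=10.248; τ=−ln(0.6779)/10.248=0.038 → t=0.038; u2·a0=0.5942·10.248=6.089 ≤ a1=7.216 → R1 fires; S=1 Z=8 X=2
Draw 2: a1=3.608, a2=0.984, a3=0.071, a4=1.248, a5=0.329, a0=6.240; τ=−ln(0.6945)/6.240=0.058 → t=0.096; u2·a0=0.7121·6.240=4.444; a1=3.608 < 4.444 ≤ a1+a2=4.592 → R2 fires; S=1 Z=7 X=4
Draw 3: a1=3.157, a2=0.861, a3=0.071, a4=2.184, a5=0.329, a0=6.602; τ=−ln(0.0564)/6.602=0.436 → t=0.532; u2·a0=0.6501·6.602=4.292; a1+…+a3=4.089 < 4.292 ≤ a1+…+a4=6.273 → R4 fires; S=1 Z=7 X=5
Draw 4: a1=3.157, a2=0.861, a3=0.071, a4=2.730, a5=0.329, a0=7.148; τ=−ln(0.0927)/7.148=0.333 → t=0.865; u2·a0=0.0166·7.148=0.119 ≤ a1=3.157 → R1 fires; S=0 Z=7 X=5
Draw 5: a1=0.000, a2=0.861, a3=0.000, a4=2.730, a5=0.000, a0=3.591; τ=−ln(0.6096)/3.591=0.138 → t=1.002; u2·a0=0.1576·3.591=0.566; a1=0.000 < 0.566 ≤ a1+a2=0.861 → R2 fires; S=0 Z=6 X=7
Draw 6: a1=0.000, a2=0.738, a3=0.000, a4=3.276, a5=0.000, a0=4.014; τ=−ln(0.2738)/4.014=0.323 → t=1.325; u2·a0=0.3051·4.014=1.225; a1+…+a3=0.738 < 1.225 ≤ a1+…+a4=4.014 → R4 fires; S=0 Z=6 X=8
Draw 7: a1=0.000, a2=0.738, a3=0.000, a4=3.744, a5=0.000, a0=4.482; τ=−ln(0.1345)/4.482=0.448 → t=1.773; u2·a0=0.1441·4.482=0.646; a1=0.000 < 0.646 ≤ a1+a2=0.738 → R2 fires; S=0 Z=5 X=10
Draw 8: a1=0.000, a2=0.615, a3=0.000, a4=3.900, a5=0.000, a0=4.515; τ=−ln(0.3986)/4.515=0.204 → t=1.976; u2·a0=0.9987·4.515=4.509; a1+…+a3=0.615 < 4.509 ≤ a1+…+a4=4.515 → R4 fires; S=0 Z=5 X=11
Draw 9: a1=0.000, a2=0.615, a3=0.000, a4=4.290, a5=0.000, a0=4.905; τ=−ln(0.0722)/4.905=0.536 → t=2.512; u2·a0=0.8937·4.905=4.384; a1+…+a3=0.615 < 4.384 ≤ a1+…+a4=4.905 → R4 fires; S=0 Z=5 X=12
Draw 10: a1=0.000, a2=0.615, a3=0.000, a4=4.680, a5=0.000, a0=5.295; τ=−ln(0.8975)/5.295=0.020 → t=2.533 > T=2.52: stop.
At T=2.52: S=0 Z=5 X=12; the largest is X.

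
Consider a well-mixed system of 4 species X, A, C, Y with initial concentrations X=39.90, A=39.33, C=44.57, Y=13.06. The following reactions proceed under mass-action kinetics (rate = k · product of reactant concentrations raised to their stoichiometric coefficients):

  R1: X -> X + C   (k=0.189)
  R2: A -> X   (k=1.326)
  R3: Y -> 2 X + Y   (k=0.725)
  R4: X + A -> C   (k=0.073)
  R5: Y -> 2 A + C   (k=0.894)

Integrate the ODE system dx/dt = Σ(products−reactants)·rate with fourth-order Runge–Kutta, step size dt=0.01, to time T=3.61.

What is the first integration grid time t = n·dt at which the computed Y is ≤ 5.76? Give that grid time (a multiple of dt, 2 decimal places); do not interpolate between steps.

Threshold first reached at t = 0.92

RK4 with dt=0.01: 361 steps to T=3.61. Trajectory (selected grid times):
t=0.00: X=39.90 A=39.33 C=44.57 Y=13.06
t=0.40: X=34.46 A=11.91 C=74.75 Y=9.13
t=0.80: X=35.12 A=5.22 C=88.11 Y=6.39
t=0.91: X=35.43 A=4.37 C=90.80 Y=5.79
t=0.92: X=35.46 A=4.30 C=91.03 Y=5.74
t=1.20: X=36.24 A=2.93 C=96.79 Y=4.47
t=1.60: X=37.15 A=1.86 C=103.42 Y=3.12
t=2.01: X=37.82 A=1.24 C=109.00 Y=2.17
t=2.41: X=38.28 A=0.85 C=113.67 Y=1.51
t=2.81: X=38.60 A=0.59 C=117.83 Y=1.06
t=3.21: X=38.82 A=0.41 C=121.63 Y=0.74
t=3.61: X=38.98 A=0.28 C=125.18 Y=0.52
Y(0.91)=5.789 > 5.76 but Y(0.92)=5.738 ≤ 5.76, so the first grid time is t=0.92.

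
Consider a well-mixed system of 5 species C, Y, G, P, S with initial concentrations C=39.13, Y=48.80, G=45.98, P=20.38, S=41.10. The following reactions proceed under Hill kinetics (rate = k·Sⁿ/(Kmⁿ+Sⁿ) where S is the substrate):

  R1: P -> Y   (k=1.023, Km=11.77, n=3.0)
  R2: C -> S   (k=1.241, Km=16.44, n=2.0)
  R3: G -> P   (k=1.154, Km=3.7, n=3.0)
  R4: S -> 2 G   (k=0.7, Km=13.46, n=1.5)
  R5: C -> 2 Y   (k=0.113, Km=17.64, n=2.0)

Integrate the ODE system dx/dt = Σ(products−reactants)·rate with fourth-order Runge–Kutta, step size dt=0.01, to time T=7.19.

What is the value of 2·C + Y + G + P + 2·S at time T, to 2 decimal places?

Value at T = 275.62

Check how each reaction changes W = 2·C + Y + G + P + 2·S (weight of products minus weight of reactants):
R1: P -> Y: (1·1) − (1·1) = 1 − 1 = 0
R2: C -> S: (2·1) − (2·1) = 2 − 2 = 0
R3: G -> P: (1·1) − (1·1) = 1 − 1 = 0
R4: S -> 2 G: (1·2) − (2·1) = 2 − 2 = 0
R5: C -> 2 Y: (1·2) − (2·1) = 2 − 2 = 0
Every reaction leaves W unchanged, so W is conserved and no simulation is needed: W(T) = W(0) = 2·39.13 + 48.80 + 45.98 + 20.38 + 2·41.10 = 275.62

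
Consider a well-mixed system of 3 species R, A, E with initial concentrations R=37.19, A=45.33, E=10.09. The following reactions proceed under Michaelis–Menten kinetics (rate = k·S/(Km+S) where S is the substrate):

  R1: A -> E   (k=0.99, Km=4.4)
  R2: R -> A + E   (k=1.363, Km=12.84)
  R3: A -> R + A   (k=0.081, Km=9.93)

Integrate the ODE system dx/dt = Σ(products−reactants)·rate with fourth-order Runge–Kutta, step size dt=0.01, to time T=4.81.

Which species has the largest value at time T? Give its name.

RK4 with dt=0.01: 481 steps to T=4.81. Trajectory (selected grid times):
t=0.00: R=37.19 A=45.33 E=10.09
t=0.53: R=36.69 A=45.39 E=11.10
t=1.07: R=36.18 A=45.44 E=12.14
t=1.60: R=35.68 A=45.50 E=13.15
t=2.14: R=35.18 A=45.55 E=14.17
t=2.67: R=34.69 A=45.60 E=15.18
t=3.21: R=34.19 A=45.65 E=16.20
t=3.74: R=33.70 A=45.69 E=17.21
t=4.28: R=33.20 A=45.74 E=18.23
t=4.81: R=32.72 A=45.78 E=19.23
At T=4.81: R=32.72 A=45.78 E=19.23; the largest is A.

Dominant species at T: A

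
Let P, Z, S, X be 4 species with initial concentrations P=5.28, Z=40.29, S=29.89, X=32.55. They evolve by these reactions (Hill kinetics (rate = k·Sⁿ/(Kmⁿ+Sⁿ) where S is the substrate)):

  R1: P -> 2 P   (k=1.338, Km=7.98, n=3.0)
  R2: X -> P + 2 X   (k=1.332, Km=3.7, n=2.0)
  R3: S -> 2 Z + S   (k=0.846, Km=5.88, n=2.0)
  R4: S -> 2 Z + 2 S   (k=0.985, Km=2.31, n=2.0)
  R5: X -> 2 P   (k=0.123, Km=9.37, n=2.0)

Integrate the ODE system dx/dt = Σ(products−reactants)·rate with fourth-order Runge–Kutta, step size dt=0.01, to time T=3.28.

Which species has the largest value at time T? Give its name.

RK4 with dt=0.01: 328 steps to T=3.28. Trajectory (selected grid times):
t=0.00: P=5.28 Z=40.29 S=29.89 X=32.55
t=0.36: P=5.96 Z=41.58 S=30.24 X=32.98
t=0.73: P=6.70 Z=42.91 S=30.60 X=33.43
t=1.09: P=7.45 Z=44.20 S=30.96 X=33.86
t=1.46: P=8.26 Z=45.53 S=31.32 X=34.30
t=1.82: P=9.09 Z=46.83 S=31.67 X=34.74
t=2.19: P=9.97 Z=48.16 S=32.04 X=35.18
t=2.55: P=10.86 Z=49.45 S=32.39 X=35.62
t=2.92: P=11.80 Z=50.78 S=32.75 X=36.06
t=3.28: P=12.74 Z=52.08 S=33.10 X=36.49
At T=3.28: P=12.74 Z=52.08 S=33.10 X=36.49; the largest is Z.

Dominant species at T: Z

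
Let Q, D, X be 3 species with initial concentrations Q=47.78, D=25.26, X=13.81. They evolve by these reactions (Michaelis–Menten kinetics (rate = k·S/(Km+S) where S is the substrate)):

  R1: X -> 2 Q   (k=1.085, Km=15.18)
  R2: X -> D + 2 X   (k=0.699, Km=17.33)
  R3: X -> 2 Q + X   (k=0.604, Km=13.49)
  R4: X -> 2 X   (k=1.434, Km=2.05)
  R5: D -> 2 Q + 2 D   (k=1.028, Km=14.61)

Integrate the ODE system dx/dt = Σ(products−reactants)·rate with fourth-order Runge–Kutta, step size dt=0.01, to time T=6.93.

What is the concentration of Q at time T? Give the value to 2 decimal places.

Q at T = 69.93

RK4 with dt=0.01: 693 steps to T=6.93. Trajectory (selected grid times):
t=0.00: Q=47.78 D=25.26 X=13.81
t=0.77: Q=50.07 D=26.01 X=14.61
t=1.54: Q=52.41 D=26.77 X=15.42
t=2.31: Q=54.80 D=27.54 X=16.23
t=3.08: Q=57.22 D=28.32 X=17.04
t=3.85: Q=59.69 D=29.12 X=17.85
t=4.62: Q=62.20 D=29.92 X=18.66
t=5.39: Q=64.74 D=30.74 X=19.48
t=6.16: Q=67.32 D=31.56 X=20.29
t=6.93: Q=69.93 D=32.40 X=21.11
Read off Q at T=6.93: 69.93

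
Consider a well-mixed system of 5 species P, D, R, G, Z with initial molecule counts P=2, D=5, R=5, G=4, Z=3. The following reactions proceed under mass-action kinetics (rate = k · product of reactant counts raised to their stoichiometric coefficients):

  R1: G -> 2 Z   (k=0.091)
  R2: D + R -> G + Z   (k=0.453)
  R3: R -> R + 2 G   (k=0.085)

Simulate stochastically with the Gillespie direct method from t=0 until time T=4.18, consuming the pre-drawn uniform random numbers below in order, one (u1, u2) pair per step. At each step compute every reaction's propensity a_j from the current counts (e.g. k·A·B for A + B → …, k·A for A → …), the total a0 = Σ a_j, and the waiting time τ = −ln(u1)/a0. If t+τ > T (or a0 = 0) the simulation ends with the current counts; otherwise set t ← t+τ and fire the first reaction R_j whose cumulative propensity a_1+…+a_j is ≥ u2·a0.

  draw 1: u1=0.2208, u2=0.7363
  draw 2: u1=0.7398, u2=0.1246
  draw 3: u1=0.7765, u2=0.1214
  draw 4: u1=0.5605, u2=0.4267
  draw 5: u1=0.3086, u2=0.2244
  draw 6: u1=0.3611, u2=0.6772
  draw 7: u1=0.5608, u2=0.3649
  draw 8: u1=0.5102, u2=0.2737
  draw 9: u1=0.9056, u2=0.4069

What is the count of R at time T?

t=0.000: P=2 D=5 R=5 G=4 Z=3
Draw 1: a1=0.364, a2=11.325, a3=0.425, a0=12.114; τ=−ln(0.2208)/12.114=0.125 → t=0.125; u2·a0=0.7363·12.114=8.920; a1=0.364 < 8.920 ≤ a1+a2=11.689 → R2 fires; P=2 D=4 R=4 G=5 Z=4
Draw 2: a1=0.455, a2=7.248, a3=0.340, a0=8.043; τ=−ln(0.7398)/8.043=0.037 → t=0.162; u2·a0=0.1246·8.043=1.002; a1=0.455 < 1.002 ≤ a1+a2=7.703 → R2 fires; P=2 D=3 R=3 G=6 Z=5
Draw 3: a1=0.546, a2=4.077, a3=0.255, a0=4.878; τ=−ln(0.7765)/4.878=0.052 → t=0.214; u2·a0=0.1214·4.878=0.592; a1=0.546 < 0.592 ≤ a1+a2=4.623 → R2 fires; P=2 D=2 R=2 G=7 Z=6
Draw 4: a1=0.637, a2=1.812, a3=0.170, a0=2.619; τ=−ln(0.5605)/2.619=0.221 → t=0.435; u2·a0=0.4267·2.619=1.118; a1=0.637 < 1.118 ≤ a1+a2=2.449 → R2 fires; P=2 D=1 R=1 G=8 Z=7
Draw 5: a1=0.728, a2=0.453, a3=0.085, a0=1.266; τ=−ln(0.3086)/1.266=0.929 → t=1.364; u2·a0=0.2244·1.266=0.284 ≤ a1=0.728 → R1 fires; P=2 D=1 R=1 G=7 Z=9
Draw 6: a1=0.637, a2=0.453, a3=0.085, a0=1.175; τ=−ln(0.3611)/1.175=0.867 → t=2.231; u2·a0=0.6772·1.175=0.796; a1=0.637 < 0.796 ≤ a1+a2=1.090 → R2 fires; P=2 D=0 R=0 G=8 Z=10
Draw 7: a1=0.728, a2=0.000, a3=0.000, a0=0.728; τ=−ln(0.5608)/0.728=0.794 → t=3.025; u2·a0=0.3649·0.728=0.266 ≤ a1=0.728 → R1 fires; P=2 D=0 R=0 G=7 Z=12
Draw 8: a1=0.637, a2=0.000, a3=0.000, a0=0.637; τ=−ln(0.5102)/0.637=1.056 → t=4.082; u2·a0=0.2737·0.637=0.174 ≤ a1=0.637 → R1 fires; P=2 D=0 R=0 G=6 Z=14
Draw 9: a1=0.546, a2=0.000, a3=0.000, a0=0.546; τ=−ln(0.9056)/0.546=0.182 → t=4.263 > T=4.18: stop.
Read off R at T=4.18: 0

R at T = 0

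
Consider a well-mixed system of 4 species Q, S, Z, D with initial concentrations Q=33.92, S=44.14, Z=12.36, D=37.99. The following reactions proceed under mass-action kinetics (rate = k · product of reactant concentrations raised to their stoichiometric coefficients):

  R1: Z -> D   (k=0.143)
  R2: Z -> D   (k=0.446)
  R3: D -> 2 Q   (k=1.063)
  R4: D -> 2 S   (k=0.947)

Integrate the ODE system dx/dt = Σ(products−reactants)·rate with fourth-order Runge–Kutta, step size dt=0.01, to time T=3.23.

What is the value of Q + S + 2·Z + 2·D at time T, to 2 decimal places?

Check how each reaction changes W = Q + S + 2·Z + 2·D (weight of products minus weight of reactants):
R1: Z -> D: (2·1) − (2·1) = 2 − 2 = 0
R2: Z -> D: (2·1) − (2·1) = 2 − 2 = 0
R3: D -> 2 Q: (1·2) − (2·1) = 2 − 2 = 0
R4: D -> 2 S: (1·2) − (2·1) = 2 − 2 = 0
Every reaction leaves W unchanged, so W is conserved and no simulation is needed: W(T) = W(0) = 33.92 + 44.14 + 2·12.36 + 2·37.99 = 178.76

Value at T = 178.76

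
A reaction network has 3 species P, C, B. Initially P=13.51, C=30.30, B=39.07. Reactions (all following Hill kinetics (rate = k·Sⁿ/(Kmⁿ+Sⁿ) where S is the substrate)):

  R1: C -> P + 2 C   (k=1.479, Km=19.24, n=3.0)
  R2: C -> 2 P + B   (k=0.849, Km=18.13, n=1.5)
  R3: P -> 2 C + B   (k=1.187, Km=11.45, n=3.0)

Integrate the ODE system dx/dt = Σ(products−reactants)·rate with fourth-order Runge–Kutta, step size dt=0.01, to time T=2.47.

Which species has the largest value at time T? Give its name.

Dominant species at T: B

RK4 with dt=0.01: 247 steps to T=2.47. Trajectory (selected grid times):
t=0.00: P=13.51 C=30.30 B=39.07
t=0.27: P=13.94 C=30.87 B=39.43
t=0.55: P=14.39 C=31.47 B=39.81
t=0.82: P=14.82 C=32.07 B=40.19
t=1.10: P=15.27 C=32.71 B=40.59
t=1.37: P=15.70 C=33.34 B=40.98
t=1.65: P=16.15 C=34.00 B=41.39
t=1.92: P=16.58 C=34.65 B=41.79
t=2.20: P=17.03 C=35.34 B=42.22
t=2.47: P=17.46 C=36.01 B=42.64
At T=2.47: P=17.46 C=36.01 B=42.64; the largest is B.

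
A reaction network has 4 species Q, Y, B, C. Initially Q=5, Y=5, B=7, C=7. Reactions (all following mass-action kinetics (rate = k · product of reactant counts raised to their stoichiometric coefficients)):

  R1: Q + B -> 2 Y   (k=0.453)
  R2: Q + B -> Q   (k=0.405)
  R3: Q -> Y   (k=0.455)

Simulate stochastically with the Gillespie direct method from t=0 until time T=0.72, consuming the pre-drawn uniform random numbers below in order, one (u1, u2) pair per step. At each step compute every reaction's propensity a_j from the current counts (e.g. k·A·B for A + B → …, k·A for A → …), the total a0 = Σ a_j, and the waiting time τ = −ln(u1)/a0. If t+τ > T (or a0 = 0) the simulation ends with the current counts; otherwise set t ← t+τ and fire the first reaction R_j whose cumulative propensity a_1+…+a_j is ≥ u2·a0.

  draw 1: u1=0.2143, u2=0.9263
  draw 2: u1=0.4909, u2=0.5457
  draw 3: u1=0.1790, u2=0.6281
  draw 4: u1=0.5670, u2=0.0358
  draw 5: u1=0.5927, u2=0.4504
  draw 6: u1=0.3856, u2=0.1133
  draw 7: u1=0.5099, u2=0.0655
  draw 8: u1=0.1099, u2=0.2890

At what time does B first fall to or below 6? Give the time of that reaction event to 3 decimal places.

t=0.000: Q=5 Y=5 B=7 C=7
Draw 1: a1=15.855, a2=14.175, a3=2.275, a0=32.305; τ=−ln(0.2143)/32.305=0.048 → t=0.048; u2·a0=0.9263·32.305=29.924; a1=15.855 < 29.924 ≤ a1+a2=30.030 → R2 fires; Q=5 Y=5 B=6 C=7
Draw 2: a1=13.590, a2=12.150, a3=2.275, a0=28.015; τ=−ln(0.4909)/28.015=0.025 → t=0.073; u2·a0=0.5457·28.015=15.288; a1=13.590 < 15.288 ≤ a1+a2=25.740 → R2 fires; Q=5 Y=5 B=5 C=7
Draw 3: a1=11.325, a2=10.125, a3=2.275, a0=23.725; τ=−ln(0.1790)/23.725=0.073 → t=0.146; u2·a0=0.6281·23.725=14.902; a1=11.325 < 14.902 ≤ a1+a2=21.450 → R2 fires; Q=5 Y=5 B=4 C=7
Draw 4: a1=9.060, a2=8.100, a3=2.275, a0=19.435; τ=−ln(0.5670)/19.435=0.029 → t=0.175; u2·a0=0.0358·19.435=0.696 ≤ a1=9.060 → R1 fires; Q=4 Y=7 B=3 C=7
Draw 5: a1=5.436, a2=4.860, a3=1.820, a0=12.116; τ=−ln(0.5927)/12.116=0.043 → t=0.218; u2·a0=0.4504·12.116=5.457; a1=5.436 < 5.457 ≤ a1+a2=10.296 → R2 fires; Q=4 Y=7 B=2 C=7
Draw 6: a1=3.624, a2=3.240, a3=1.820, a0=8.684; τ=−ln(0.3856)/8.684=0.110 → t=0.328; u2·a0=0.1133·8.684=0.984 ≤ a1=3.624 → R1 fires; Q=3 Y=9 B=1 C=7
Draw 7: a1=1.359, a2=1.215, a3=1.365, a0=3.939; τ=−ln(0.5099)/3.939=0.171 → t=0.499; u2·a0=0.0655·3.939=0.258 ≤ a1=1.359 → R1 fires; Q=2 Y=11 B=0 C=7
Draw 8: a1=0.000, a2=0.000, a3=0.910, a0=0.910; τ=−ln(0.1099)/0.910=2.427 → t=2.925 > T=0.72: stop.
B first becomes ≤ 6 when it reaches 6 at the event at t=0.048.

Threshold first reached at t = 0.048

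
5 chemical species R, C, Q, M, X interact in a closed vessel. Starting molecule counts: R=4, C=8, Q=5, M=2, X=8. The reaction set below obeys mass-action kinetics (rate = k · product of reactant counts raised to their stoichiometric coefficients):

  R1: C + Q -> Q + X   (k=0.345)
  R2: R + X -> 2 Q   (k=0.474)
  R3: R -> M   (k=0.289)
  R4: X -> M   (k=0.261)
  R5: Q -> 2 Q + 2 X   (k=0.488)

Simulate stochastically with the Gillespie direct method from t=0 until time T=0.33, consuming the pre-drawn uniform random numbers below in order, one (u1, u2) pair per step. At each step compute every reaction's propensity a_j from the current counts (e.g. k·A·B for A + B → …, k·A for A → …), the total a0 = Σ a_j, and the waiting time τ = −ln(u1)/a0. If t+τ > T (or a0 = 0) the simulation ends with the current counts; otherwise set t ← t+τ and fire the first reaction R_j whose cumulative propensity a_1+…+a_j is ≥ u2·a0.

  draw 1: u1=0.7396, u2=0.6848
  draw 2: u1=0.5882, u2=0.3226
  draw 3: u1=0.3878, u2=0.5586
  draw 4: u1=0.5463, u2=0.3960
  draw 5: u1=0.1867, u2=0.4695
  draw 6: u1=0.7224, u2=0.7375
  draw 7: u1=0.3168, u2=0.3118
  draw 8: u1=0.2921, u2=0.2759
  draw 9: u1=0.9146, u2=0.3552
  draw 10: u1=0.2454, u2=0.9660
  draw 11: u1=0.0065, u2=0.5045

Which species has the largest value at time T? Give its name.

t=0.000: R=4 C=8 Q=5 M=2 X=8
Draw 1: a1=13.800, a2=15.168, a3=1.156, a4=2.088, a5=2.440, a0=34.652; τ=−ln(0.7396)/34.652=0.009 → t=0.009; u2·a0=0.6848·34.652=23.730; a1=13.800 < 23.730 ≤ a1+a2=28.968 → R2 fires; R=3 C=8 Q=7 M=2 X=7
Draw 2: a1=19.320, a2=9.954, a3=0.867, a4=1.827, a5=3.416, a0=35.384; τ=−ln(0.5882)/35.384=0.015 → t=0.024; u2·a0=0.3226·35.384=11.415 ≤ a1=19.320 → R1 fires; R=3 C=7 Q=7 M=2 X=8
Draw 3: a1=16.905, a2=11.376, a3=0.867, a4=2.088, a5=3.416, a0=34.652; τ=−ln(0.3878)/34.652=0.027 → t=0.051; u2·a0=0.5586·34.652=19.357; a1=16.905 < 19.357 ≤ a1+a2=28.281 → R2 fires; R=2 C=7 Q=9 M=2 X=7
Draw 4: a1=21.735, a2=6.636, a3=0.578, a4=1.827, a5=4.392, a0=35.168; τ=−ln(0.5463)/35.168=0.017 → t=0.068; u2·a0=0.3960·35.168=13.927 ≤ a1=21.735 → R1 fires; R=2 C=6 Q=9 M=2 X=8
Draw 5: a1=18.630, a2=7.584, a3=0.578, a4=2.088, a5=4.392, a0=33.272; τ=−ln(0.1867)/33.272=0.050 → t=0.119; u2·a0=0.4695·33.272=15.621 ≤ a1=18.630 → R1 fires; R=2 C=5 Q=9 M=2 X=9
Draw 6: a1=15.525, a2=8.532, a3=0.578, a4=2.349, a5=4.392, a0=31.376; τ=−ln(0.7224)/31.376=0.010 → t=0.129; u2·a0=0.7375·31.376=23.140; a1=15.525 < 23.140 ≤ a1+a2=24.057 → R2 fires; R=1 C=5 Q=11 M=2 X=8
Draw 7: a1=18.975, a2=3.792, a3=0.289, a4=2.088, a5=5.368, a0=30.512; τ=−ln(0.3168)/30.512=0.038 → t=0.167; u2·a0=0.3118·30.512=9.514 ≤ a1=18.975 → R1 fires; R=1 C=4 Q=11 M=2 X=9
Draw 8: a1=15.180, a2=4.266, a3=0.289, a4=2.349, a5=5.368, a0=27.452; τ=−ln(0.2921)/27.452=0.045 → t=0.212; u2·a0=0.2759·27.452=7.574 ≤ a1=15.180 → R1 fires; R=1 C=3 Q=11 M=2 X=10
Draw 9: a1=11.385, a2=4.740, a3=0.289, a4=2.610, a5=5.368, a0=24.392; τ=−ln(0.9146)/24.392=0.004 → t=0.215; u2·a0=0.3552·24.392=8.664 ≤ a1=11.385 → R1 fires; R=1 C=2 Q=11 M=2 X=11
Draw 10: a1=7.590, a2=5.214, a3=0.289, a4=2.871, a5=5.368, a0=21.332; τ=−ln(0.2454)/21.332=0.066 → t=0.281; u2·a0=0.9660·21.332=20.607; a1+…+a4=15.964 < 20.607 ≤ a1+…+a5=21.332 → R5 fires; R=1 C=2 Q=12 M=2 X=13
Draw 11: a1=8.280, a2=6.162, a3=0.289, a4=3.393, a5=5.856, a0=23.980; τ=−ln(0.0065)/23.980=0.210 → t=0.491 > T=0.33: stop.
At T=0.33: R=1 C=2 Q=12 M=2 X=13; the largest is X.

Dominant species at T: X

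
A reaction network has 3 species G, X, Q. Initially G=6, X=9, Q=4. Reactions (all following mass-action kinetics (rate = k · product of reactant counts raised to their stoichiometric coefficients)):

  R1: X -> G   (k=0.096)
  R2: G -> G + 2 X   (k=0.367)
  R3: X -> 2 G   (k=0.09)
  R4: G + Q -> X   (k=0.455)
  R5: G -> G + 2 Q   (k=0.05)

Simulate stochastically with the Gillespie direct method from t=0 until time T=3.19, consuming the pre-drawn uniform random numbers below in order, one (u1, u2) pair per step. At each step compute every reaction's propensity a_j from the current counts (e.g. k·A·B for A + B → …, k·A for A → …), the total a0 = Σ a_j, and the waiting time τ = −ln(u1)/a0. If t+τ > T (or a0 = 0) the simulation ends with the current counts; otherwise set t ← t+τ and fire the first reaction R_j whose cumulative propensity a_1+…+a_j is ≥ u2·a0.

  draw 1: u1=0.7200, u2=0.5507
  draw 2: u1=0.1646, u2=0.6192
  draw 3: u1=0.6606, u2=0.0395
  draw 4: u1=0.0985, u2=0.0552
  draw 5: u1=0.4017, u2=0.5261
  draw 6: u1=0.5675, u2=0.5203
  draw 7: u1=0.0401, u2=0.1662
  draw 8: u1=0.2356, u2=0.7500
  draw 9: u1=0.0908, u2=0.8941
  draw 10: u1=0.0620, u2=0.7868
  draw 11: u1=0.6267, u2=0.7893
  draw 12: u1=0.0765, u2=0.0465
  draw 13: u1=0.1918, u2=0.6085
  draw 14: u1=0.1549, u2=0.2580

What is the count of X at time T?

X at T = 10

t=0.000: G=6 X=9 Q=4
Draw 1: a1=0.864, a2=2.202, a3=0.810, a4=10.920, a5=0.300, a0=15.096; τ=−ln(0.7200)/15.096=0.022 → t=0.022; u2·a0=0.5507·15.096=8.313; a1+…+a3=3.876 < 8.313 ≤ a1+…+a4=14.796 → R4 fires; G=5 X=10 Q=3
Draw 2: a1=0.960, a2=1.835, a3=0.900, a4=6.825, a5=0.250, a0=10.770; τ=−ln(0.1646)/10.770=0.168 → t=0.189; u2·a0=0.6192·10.770=6.669; a1+…+a3=3.695 < 6.669 ≤ a1+…+a4=10.520 → R4 fires; G=4 X=11 Q=2
Draw 3: a1=1.056, a2=1.468, a3=0.990, a4=3.640, a5=0.200, a0=7.354; τ=−ln(0.6606)/7.354=0.056 → t=0.246; u2·a0=0.0395·7.354=0.290 ≤ a1=1.056 → R1 fires; G=5 X=10 Q=2
Draw 4: a1=0.960, a2=1.835, a3=0.900, a4=4.550, a5=0.250, a0=8.495; τ=−ln(0.0985)/8.495=0.273 → t=0.518; u2·a0=0.0552·8.495=0.469 ≤ a1=0.960 → R1 fires; G=6 X=9 Q=2
Draw 5: a1=0.864, a2=2.202, a3=0.810, a4=5.460, a5=0.300, a0=9.636; τ=−ln(0.4017)/9.636=0.095 → t=0.613; u2·a0=0.5261·9.636=5.069; a1+…+a3=3.876 < 5.069 ≤ a1+…+a4=9.336 → R4 fires; G=5 X=10 Q=1
Draw 6: a1=0.960, a2=1.835, a3=0.900, a4=2.275, a5=0.250, a0=6.220; τ=−ln(0.5675)/6.220=0.091 → t=0.704; u2·a0=0.5203·6.220=3.236; a1+a2=2.795 < 3.236 ≤ a1+…+a3=3.695 → R3 fires; G=7 X=9 Q=1
Draw 7: a1=0.864, a2=2.569, a3=0.810, a4=3.185, a5=0.350, a0=7.778; τ=−ln(0.0401)/7.778=0.414 → t=1.118; u2·a0=0.1662·7.778=1.293; a1=0.864 < 1.293 ≤ a1+a2=3.433 → R2 fires; G=7 X=11 Q=1
Draw 8: a1=1.056, a2=2.569, a3=0.990, a4=3.185, a5=0.350, a0=8.150; τ=−ln(0.2356)/8.150=0.177 → t=1.295; u2·a0=0.7500·8.150=6.113; a1+…+a3=4.615 < 6.113 ≤ a1+…+a4=7.800 → R4 fires; G=6 X=12 Q=0
Draw 9: a1=1.152, a2=2.202, a3=1.080, a4=0.000, a5=0.300, a0=4.734; τ=−ln(0.0908)/4.734=0.507 → t=1.802; u2·a0=0.8941·4.734=4.233; a1+a2=3.354 < 4.233 ≤ a1+…+a3=4.434 → R3 fires; G=8 X=11 Q=0
Draw 10: a1=1.056, a2=2.936, a3=0.990, a4=0.000, a5=0.400, a0=5.382; τ=−ln(0.0620)/5.382=0.517 → t=2.319; u2·a0=0.7868·5.382=4.235; a1+a2=3.992 < 4.235 ≤ a1+…+a3=4.982 → R3 fires; G=10 X=10 Q=0
Draw 11: a1=0.960, a2=3.670, a3=0.900, a4=0.000, a5=0.500, a0=6.030; τ=−ln(0.6267)/6.030=0.077 → t=2.396; u2·a0=0.7893·6.030=4.759; a1+a2=4.630 < 4.759 ≤ a1+…+a3=5.530 → R3 fires; G=12 X=9 Q=0
Draw 12: a1=0.864, a2=4.404, a3=0.810, a4=0.000, a5=0.600, a0=6.678; τ=−ln(0.0765)/6.678=0.385 → t=2.781; u2·a0=0.0465·6.678=0.311 ≤ a1=0.864 → R1 fires; G=13 X=8 Q=0
Draw 13: a1=0.768, a2=4.771, a3=0.720, a4=0.000, a5=0.650, a0=6.909; τ=−ln(0.1918)/6.909=0.239 → t=3.020; u2·a0=0.6085·6.909=4.204; a1=0.768 < 4.204 ≤ a1+a2=5.539 → R2 fires; G=13 X=10 Q=0
Draw 14: a1=0.960, a2=4.771, a3=0.900, a4=0.000, a5=0.650, a0=7.281; τ=−ln(0.1549)/7.281=0.256 → t=3.276 > T=3.19: stop.
Read off X at T=3.19: 10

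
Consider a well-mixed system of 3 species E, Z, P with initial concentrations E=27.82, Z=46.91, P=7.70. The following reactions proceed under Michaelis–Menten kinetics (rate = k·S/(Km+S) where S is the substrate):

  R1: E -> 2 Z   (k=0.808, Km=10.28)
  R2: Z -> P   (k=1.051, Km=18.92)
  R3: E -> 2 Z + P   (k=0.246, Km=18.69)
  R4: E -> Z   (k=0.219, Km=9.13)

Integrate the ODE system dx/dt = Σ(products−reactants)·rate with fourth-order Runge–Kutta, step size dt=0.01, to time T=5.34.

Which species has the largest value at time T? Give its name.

RK4 with dt=0.01: 534 steps to T=5.34. Trajectory (selected grid times):
t=0.00: E=27.82 Z=46.91 P=7.70
t=0.59: E=27.29 Z=47.43 P=8.23
t=1.19: E=26.75 Z=47.96 P=8.77
t=1.78: E=26.23 Z=48.46 P=9.30
t=2.37: E=25.71 Z=48.96 P=9.83
t=2.97: E=25.18 Z=49.47 P=10.37
t=3.56: E=24.66 Z=49.95 P=10.90
t=4.15: E=24.15 Z=50.43 P=11.43
t=4.75: E=23.64 Z=50.91 P=11.98
t=5.34: E=23.13 Z=51.37 P=12.51
At T=5.34: E=23.13 Z=51.37 P=12.51; the largest is Z.

Dominant species at T: Z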